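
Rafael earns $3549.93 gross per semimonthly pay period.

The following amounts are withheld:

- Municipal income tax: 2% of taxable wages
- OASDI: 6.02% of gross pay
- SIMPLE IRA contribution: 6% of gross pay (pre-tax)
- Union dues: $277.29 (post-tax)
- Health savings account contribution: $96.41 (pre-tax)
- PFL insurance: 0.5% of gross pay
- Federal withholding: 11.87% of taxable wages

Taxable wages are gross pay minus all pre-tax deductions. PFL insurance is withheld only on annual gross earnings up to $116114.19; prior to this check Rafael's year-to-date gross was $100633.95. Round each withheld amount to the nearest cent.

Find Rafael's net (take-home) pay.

$2282.31

SIMPLE IRA contribution: $3549.93 × 0.06 = $213.00
Health savings account contribution: $96.41
Pre-tax total = $213.00 + $96.41 = $309.41
Taxable wages = $3549.93 − $309.41 = $3240.52
Municipal income tax: $3240.52 × 0.02 = $64.81
Federal withholding: $3240.52 × 0.1187 = $384.65
PFL insurance: cap not yet reached, full $3549.93 is subject → $3549.93 × 0.005 = $17.75
OASDI: $3549.93 × 0.0602 = $213.71
Union dues: $277.29
Total deductions = $213.00 + $96.41 + $64.81 + $384.65 + $17.75 + $213.71 + $277.29 = $1267.62
Net pay = $3549.93 − $1267.62 = $2282.31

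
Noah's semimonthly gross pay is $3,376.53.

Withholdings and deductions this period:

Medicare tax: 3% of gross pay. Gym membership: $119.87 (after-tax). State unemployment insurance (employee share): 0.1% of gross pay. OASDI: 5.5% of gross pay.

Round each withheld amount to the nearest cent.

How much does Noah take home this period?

Medicare tax: $3,376.53 × 0.03 = $101.30
State unemployment insurance (employee share): $3,376.53 × 0.001 = $3.38
OASDI: $3,376.53 × 0.055 = $185.71
Gym membership: $119.87
Total deductions = $101.30 + $3.38 + $185.71 + $119.87 = $410.26
Net pay = $3,376.53 − $410.26 = $2,966.27

$2,966.27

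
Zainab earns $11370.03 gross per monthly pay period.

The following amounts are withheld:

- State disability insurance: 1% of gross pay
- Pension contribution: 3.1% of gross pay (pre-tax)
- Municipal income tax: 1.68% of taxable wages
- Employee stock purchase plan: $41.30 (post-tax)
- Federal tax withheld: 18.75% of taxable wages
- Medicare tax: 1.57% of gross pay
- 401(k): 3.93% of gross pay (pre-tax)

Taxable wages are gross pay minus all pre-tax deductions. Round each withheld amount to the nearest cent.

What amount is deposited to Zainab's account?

401(k): $11370.03 × 0.0393 = $446.84
Pension contribution: $11370.03 × 0.031 = $352.47
Pre-tax total = $446.84 + $352.47 = $799.31
Taxable wages = $11370.03 − $799.31 = $10570.72
Federal tax withheld: $10570.72 × 0.1875 = $1982.01
Municipal income tax: $10570.72 × 0.0168 = $177.59
State disability insurance: $11370.03 × 0.01 = $113.70
Medicare tax: $11370.03 × 0.0157 = $178.51
Employee stock purchase plan: $41.30
Total deductions = $446.84 + $352.47 + $1982.01 + $177.59 + $113.70 + $178.51 + $41.30 = $3292.42
Net pay = $11370.03 − $3292.42 = $8077.61

$8077.61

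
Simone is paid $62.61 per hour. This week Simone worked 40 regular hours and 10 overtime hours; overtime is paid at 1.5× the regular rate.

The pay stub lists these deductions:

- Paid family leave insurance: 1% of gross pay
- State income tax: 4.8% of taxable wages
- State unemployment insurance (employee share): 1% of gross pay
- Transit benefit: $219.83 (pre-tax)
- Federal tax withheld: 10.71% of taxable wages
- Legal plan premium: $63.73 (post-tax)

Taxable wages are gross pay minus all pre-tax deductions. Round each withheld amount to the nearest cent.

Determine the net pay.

Regular pay: 40 × $62.61 = $2,504.40
Overtime pay: 10 × $62.61 × 1.5 = $939.15
Gross pay = $2,504.40 + $939.15 = $3,443.55
Transit benefit: $219.83
Taxable wages = $3,443.55 − $219.83 = $3,223.72
Federal tax withheld: $3,223.72 × 0.1071 = $345.26
State income tax: $3,223.72 × 0.048 = $154.74
State unemployment insurance (employee share): $3,443.55 × 0.01 = $34.44
Paid family leave insurance: $3,443.55 × 0.01 = $34.44
Legal plan premium: $63.73
Total deductions = $219.83 + $345.26 + $154.74 + $34.44 + $34.44 + $63.73 = $852.44
Net pay = $3,443.55 − $852.44 = $2,591.11

$2,591.11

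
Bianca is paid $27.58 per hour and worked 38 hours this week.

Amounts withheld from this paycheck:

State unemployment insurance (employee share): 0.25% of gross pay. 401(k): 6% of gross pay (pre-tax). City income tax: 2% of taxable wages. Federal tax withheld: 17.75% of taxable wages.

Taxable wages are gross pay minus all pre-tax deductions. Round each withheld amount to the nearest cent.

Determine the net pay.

Gross pay: 38 × $27.58 = $1048.04
401(k): $1048.04 × 0.06 = $62.88
Taxable wages = $1048.04 − $62.88 = $985.16
Federal tax withheld: $985.16 × 0.1775 = $174.87
City income tax: $985.16 × 0.02 = $19.70
State unemployment insurance (employee share): $1048.04 × 0.0025 = $2.62
Total deductions = $62.88 + $174.87 + $19.70 + $2.62 = $260.07
Net pay = $1048.04 − $260.07 = $787.97

$787.97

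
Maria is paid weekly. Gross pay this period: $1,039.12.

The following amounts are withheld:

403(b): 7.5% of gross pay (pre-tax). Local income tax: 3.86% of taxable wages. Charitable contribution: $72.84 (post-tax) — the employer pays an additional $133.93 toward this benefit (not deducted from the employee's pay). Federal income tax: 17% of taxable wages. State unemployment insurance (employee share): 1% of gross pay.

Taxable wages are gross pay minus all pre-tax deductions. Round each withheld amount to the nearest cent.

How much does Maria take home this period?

403(b): $1,039.12 × 0.075 = $77.93
Taxable wages = $1,039.12 − $77.93 = $961.19
Local income tax: $961.19 × 0.0386 = $37.10
Federal income tax: $961.19 × 0.17 = $163.40
State unemployment insurance (employee share): $1,039.12 × 0.01 = $10.39
Charitable contribution: $72.84
(Employer's $133.93 toward charitable contribution is not withheld from the employee.)
Total deductions = $77.93 + $37.10 + $163.40 + $10.39 + $72.84 = $361.66
Net pay = $1,039.12 − $361.66 = $677.46

$677.46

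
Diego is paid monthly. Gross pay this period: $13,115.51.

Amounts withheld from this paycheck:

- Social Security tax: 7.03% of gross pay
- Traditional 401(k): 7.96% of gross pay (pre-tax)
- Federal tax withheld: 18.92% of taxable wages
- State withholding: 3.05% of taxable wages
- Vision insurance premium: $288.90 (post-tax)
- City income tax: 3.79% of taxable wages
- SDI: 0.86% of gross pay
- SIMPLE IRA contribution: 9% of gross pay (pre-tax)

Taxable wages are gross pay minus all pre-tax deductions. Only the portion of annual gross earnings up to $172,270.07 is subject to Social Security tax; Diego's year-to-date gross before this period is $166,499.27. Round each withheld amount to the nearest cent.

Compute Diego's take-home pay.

Traditional 401(k): $13,115.51 × 0.0796 = $1,043.99
SIMPLE IRA contribution: $13,115.51 × 0.09 = $1,180.40
Pre-tax total = $1,043.99 + $1,180.40 = $2,224.39
Taxable wages = $13,115.51 − $2,224.39 = $10,891.12
Federal tax withheld: $10,891.12 × 0.1892 = $2,060.60
City income tax: $10,891.12 × 0.0379 = $412.77
State withholding: $10,891.12 × 0.0305 = $332.18
Social Security tax: only $172,270.07 − $166,499.27 = $5,770.80 of this check is subject → $5,770.80 × 0.0703 = $405.69
SDI: $13,115.51 × 0.0086 = $112.79
Vision insurance premium: $288.90
Total deductions = $1,043.99 + $1,180.40 + $2,060.60 + $412.77 + $332.18 + $405.69 + $112.79 + $288.90 = $5,837.32
Net pay = $13,115.51 − $5,837.32 = $7,278.19

$7,278.19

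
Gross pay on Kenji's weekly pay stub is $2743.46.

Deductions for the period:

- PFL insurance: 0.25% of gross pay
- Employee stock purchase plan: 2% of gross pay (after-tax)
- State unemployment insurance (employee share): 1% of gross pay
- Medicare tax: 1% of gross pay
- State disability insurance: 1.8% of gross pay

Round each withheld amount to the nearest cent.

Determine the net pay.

$2577.49

Medicare tax: $2743.46 × 0.01 = $27.43
State unemployment insurance (employee share): $2743.46 × 0.01 = $27.43
PFL insurance: $2743.46 × 0.0025 = $6.86
State disability insurance: $2743.46 × 0.018 = $49.38
Employee stock purchase plan: $2743.46 × 0.02 = $54.87
Total deductions = $27.43 + $27.43 + $6.86 + $49.38 + $54.87 = $165.97
Net pay = $2743.46 − $165.97 = $2577.49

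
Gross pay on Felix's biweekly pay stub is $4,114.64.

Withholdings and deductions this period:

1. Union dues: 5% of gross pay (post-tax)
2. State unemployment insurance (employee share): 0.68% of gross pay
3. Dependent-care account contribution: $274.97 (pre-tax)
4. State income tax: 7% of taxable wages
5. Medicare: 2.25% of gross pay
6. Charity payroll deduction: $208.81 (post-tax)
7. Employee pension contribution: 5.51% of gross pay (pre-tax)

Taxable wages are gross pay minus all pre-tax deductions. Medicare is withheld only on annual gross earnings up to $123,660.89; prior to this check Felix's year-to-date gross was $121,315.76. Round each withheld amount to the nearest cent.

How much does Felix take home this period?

Dependent-care account contribution: $274.97
Employee pension contribution: $4,114.64 × 0.0551 = $226.72
Pre-tax total = $274.97 + $226.72 = $501.69
Taxable wages = $4,114.64 − $501.69 = $3,612.95
State income tax: $3,612.95 × 0.07 = $252.91
State unemployment insurance (employee share): $4,114.64 × 0.0068 = $27.98
Medicare: only $123,660.89 − $121,315.76 = $2,345.13 of this check is subject → $2,345.13 × 0.0225 = $52.77
Union dues: $4,114.64 × 0.05 = $205.73
Charity payroll deduction: $208.81
Total deductions = $274.97 + $226.72 + $252.91 + $27.98 + $52.77 + $205.73 + $208.81 = $1,249.89
Net pay = $4,114.64 − $1,249.89 = $2,864.75

$2,864.75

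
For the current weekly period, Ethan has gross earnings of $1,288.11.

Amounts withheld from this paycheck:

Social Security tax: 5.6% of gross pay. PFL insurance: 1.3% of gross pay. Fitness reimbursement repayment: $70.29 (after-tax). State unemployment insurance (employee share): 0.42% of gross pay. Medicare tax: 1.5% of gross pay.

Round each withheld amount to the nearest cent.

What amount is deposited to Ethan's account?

$1,104.21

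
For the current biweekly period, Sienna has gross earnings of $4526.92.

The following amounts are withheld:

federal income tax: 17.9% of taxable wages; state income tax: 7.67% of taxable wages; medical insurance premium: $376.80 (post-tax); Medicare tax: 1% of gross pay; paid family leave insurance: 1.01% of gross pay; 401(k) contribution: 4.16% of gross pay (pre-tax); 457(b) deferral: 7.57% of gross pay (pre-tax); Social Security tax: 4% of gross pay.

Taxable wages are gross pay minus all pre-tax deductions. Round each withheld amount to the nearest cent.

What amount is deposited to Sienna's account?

$2325.28

457(b) deferral: $4526.92 × 0.0757 = $342.69
401(k) contribution: $4526.92 × 0.0416 = $188.32
Pre-tax total = $342.69 + $188.32 = $531.01
Taxable wages = $4526.92 − $531.01 = $3995.91
State income tax: $3995.91 × 0.0767 = $306.49
Federal income tax: $3995.91 × 0.179 = $715.27
Paid family leave insurance: $4526.92 × 0.0101 = $45.72
Medicare tax: $4526.92 × 0.01 = $45.27
Social Security tax: $4526.92 × 0.04 = $181.08
Medical insurance premium: $376.80
Total deductions = $342.69 + $188.32 + $306.49 + $715.27 + $45.72 + $45.27 + $181.08 + $376.80 = $2201.64
Net pay = $4526.92 − $2201.64 = $2325.28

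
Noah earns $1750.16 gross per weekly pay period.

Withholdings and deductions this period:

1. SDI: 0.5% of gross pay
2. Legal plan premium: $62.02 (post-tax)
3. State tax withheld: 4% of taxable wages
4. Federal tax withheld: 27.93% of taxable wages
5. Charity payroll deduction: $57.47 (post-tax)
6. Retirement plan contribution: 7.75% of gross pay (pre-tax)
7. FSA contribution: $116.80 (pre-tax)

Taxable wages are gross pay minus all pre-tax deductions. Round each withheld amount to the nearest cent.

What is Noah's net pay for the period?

$891.26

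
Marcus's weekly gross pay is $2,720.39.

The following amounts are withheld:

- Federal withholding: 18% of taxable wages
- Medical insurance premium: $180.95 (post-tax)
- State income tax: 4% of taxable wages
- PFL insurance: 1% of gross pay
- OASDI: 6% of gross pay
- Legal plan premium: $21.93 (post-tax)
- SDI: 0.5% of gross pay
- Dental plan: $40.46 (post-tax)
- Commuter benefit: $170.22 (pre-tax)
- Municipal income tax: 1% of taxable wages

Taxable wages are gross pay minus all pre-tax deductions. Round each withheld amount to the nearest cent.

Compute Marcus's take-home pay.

$1,516.27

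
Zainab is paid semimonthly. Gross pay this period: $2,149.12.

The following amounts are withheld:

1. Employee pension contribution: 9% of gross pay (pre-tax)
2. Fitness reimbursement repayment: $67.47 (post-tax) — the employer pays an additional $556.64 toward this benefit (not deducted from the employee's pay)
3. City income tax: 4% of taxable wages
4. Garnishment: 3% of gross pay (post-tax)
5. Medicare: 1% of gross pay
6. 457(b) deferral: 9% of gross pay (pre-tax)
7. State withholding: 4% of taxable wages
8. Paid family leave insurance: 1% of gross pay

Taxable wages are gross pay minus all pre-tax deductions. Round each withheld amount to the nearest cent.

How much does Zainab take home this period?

$1,446.38

457(b) deferral: $2,149.12 × 0.09 = $193.42
Employee pension contribution: $2,149.12 × 0.09 = $193.42
Pre-tax total = $193.42 + $193.42 = $386.84
Taxable wages = $2,149.12 − $386.84 = $1,762.28
State withholding: $1,762.28 × 0.04 = $70.49
City income tax: $1,762.28 × 0.04 = $70.49
Medicare: $2,149.12 × 0.01 = $21.49
Paid family leave insurance: $2,149.12 × 0.01 = $21.49
Garnishment: $2,149.12 × 0.03 = $64.47
Fitness reimbursement repayment: $67.47
(Employer's $556.64 toward fitness reimbursement repayment is not withheld from the employee.)
Total deductions = $193.42 + $193.42 + $70.49 + $70.49 + $21.49 + $21.49 + $64.47 + $67.47 = $702.74
Net pay = $2,149.12 − $702.74 = $1,446.38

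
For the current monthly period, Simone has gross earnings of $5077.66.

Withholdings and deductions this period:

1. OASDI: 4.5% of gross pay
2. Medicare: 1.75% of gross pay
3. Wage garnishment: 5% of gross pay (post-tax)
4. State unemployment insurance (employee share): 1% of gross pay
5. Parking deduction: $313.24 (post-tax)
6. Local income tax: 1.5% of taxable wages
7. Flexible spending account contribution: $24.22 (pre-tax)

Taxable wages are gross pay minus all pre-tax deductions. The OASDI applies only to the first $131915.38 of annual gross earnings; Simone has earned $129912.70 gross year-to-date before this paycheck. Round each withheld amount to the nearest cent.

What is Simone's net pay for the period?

Flexible spending account contribution: $24.22
Taxable wages = $5077.66 − $24.22 = $5053.44
Local income tax: $5053.44 × 0.015 = $75.80
OASDI: only $131915.38 − $129912.70 = $2002.68 of this check is subject → $2002.68 × 0.045 = $90.12
State unemployment insurance (employee share): $5077.66 × 0.01 = $50.78
Medicare: $5077.66 × 0.0175 = $88.86
Wage garnishment: $5077.66 × 0.05 = $253.88
Parking deduction: $313.24
Total deductions = $24.22 + $75.80 + $90.12 + $50.78 + $88.86 + $253.88 + $313.24 = $896.90
Net pay = $5077.66 − $896.90 = $4180.76

$4180.76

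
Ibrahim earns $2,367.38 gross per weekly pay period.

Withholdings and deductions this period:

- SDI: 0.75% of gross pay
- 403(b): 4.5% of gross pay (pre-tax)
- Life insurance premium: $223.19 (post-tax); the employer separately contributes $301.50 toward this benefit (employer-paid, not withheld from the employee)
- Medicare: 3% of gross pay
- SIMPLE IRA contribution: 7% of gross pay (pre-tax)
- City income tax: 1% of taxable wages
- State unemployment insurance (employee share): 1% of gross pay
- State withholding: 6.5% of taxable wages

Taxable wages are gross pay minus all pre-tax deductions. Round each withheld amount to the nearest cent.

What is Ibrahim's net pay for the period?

$1,602.36

SIMPLE IRA contribution: $2,367.38 × 0.07 = $165.72
403(b): $2,367.38 × 0.045 = $106.53
Pre-tax total = $165.72 + $106.53 = $272.25
Taxable wages = $2,367.38 − $272.25 = $2,095.13
City income tax: $2,095.13 × 0.01 = $20.95
State withholding: $2,095.13 × 0.065 = $136.18
State unemployment insurance (employee share): $2,367.38 × 0.01 = $23.67
Medicare: $2,367.38 × 0.03 = $71.02
SDI: $2,367.38 × 0.0075 = $17.76
Life insurance premium: $223.19
(Employer's $301.50 toward life insurance premium is not withheld from the employee.)
Total deductions = $165.72 + $106.53 + $20.95 + $136.18 + $23.67 + $71.02 + $17.76 + $223.19 = $765.02
Net pay = $2,367.38 − $765.02 = $1,602.36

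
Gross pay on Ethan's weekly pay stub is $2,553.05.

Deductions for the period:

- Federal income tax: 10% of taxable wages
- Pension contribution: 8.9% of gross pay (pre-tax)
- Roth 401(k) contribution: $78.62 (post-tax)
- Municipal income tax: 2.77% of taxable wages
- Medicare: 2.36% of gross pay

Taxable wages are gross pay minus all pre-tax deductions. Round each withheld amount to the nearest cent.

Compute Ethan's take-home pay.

$1,889.95

Pension contribution: $2,553.05 × 0.089 = $227.22
Taxable wages = $2,553.05 − $227.22 = $2,325.83
Municipal income tax: $2,325.83 × 0.0277 = $64.43
Federal income tax: $2,325.83 × 0.1 = $232.58
Medicare: $2,553.05 × 0.0236 = $60.25
Roth 401(k) contribution: $78.62
Total deductions = $227.22 + $64.43 + $232.58 + $60.25 + $78.62 = $663.10
Net pay = $2,553.05 − $663.10 = $1,889.95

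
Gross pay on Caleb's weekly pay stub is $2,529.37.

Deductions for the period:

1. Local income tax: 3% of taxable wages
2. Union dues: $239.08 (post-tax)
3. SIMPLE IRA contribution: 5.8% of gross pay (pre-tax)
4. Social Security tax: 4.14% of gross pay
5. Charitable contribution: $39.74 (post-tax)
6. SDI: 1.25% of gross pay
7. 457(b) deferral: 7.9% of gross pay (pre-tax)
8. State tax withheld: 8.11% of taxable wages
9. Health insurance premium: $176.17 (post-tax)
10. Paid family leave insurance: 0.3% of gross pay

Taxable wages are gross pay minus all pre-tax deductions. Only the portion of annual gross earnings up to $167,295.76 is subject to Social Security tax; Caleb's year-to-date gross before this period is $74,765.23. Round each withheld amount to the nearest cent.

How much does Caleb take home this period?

$1,341.41

SIMPLE IRA contribution: $2,529.37 × 0.058 = $146.70
457(b) deferral: $2,529.37 × 0.079 = $199.82
Pre-tax total = $146.70 + $199.82 = $346.52
Taxable wages = $2,529.37 − $346.52 = $2,182.85
State tax withheld: $2,182.85 × 0.0811 = $177.03
Local income tax: $2,182.85 × 0.03 = $65.49
SDI: $2,529.37 × 0.0125 = $31.62
Social Security tax: cap not yet reached, full $2,529.37 is subject → $2,529.37 × 0.0414 = $104.72
Paid family leave insurance: $2,529.37 × 0.003 = $7.59
Union dues: $239.08
Charitable contribution: $39.74
Health insurance premium: $176.17
Total deductions = $146.70 + $199.82 + $177.03 + $65.49 + $31.62 + $104.72 + $7.59 + $239.08 + $39.74 + $176.17 = $1,187.96
Net pay = $2,529.37 − $1,187.96 = $1,341.41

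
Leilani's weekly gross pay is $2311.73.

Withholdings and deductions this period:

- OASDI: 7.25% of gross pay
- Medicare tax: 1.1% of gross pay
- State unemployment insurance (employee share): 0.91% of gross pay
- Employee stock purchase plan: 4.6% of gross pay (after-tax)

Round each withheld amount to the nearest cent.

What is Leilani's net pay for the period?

$1991.32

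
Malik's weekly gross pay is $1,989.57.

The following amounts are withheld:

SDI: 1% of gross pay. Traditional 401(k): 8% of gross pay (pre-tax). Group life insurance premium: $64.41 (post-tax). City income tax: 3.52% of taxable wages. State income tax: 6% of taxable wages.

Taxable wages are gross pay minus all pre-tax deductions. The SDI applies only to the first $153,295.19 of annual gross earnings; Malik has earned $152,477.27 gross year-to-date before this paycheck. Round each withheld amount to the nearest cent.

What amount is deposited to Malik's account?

$1,583.56

Traditional 401(k): $1,989.57 × 0.08 = $159.17
Taxable wages = $1,989.57 − $159.17 = $1,830.40
City income tax: $1,830.40 × 0.0352 = $64.43
State income tax: $1,830.40 × 0.06 = $109.82
SDI: only $153,295.19 − $152,477.27 = $817.92 of this check is subject → $817.92 × 0.01 = $8.18
Group life insurance premium: $64.41
Total deductions = $159.17 + $64.43 + $109.82 + $8.18 + $64.41 = $406.01
Net pay = $1,989.57 − $406.01 = $1,583.56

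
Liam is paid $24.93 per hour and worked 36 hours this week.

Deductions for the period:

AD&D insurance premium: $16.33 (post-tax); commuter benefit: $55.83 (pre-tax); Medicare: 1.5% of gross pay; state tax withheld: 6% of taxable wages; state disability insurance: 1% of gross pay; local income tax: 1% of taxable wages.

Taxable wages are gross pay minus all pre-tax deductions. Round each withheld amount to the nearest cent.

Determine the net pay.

$743.97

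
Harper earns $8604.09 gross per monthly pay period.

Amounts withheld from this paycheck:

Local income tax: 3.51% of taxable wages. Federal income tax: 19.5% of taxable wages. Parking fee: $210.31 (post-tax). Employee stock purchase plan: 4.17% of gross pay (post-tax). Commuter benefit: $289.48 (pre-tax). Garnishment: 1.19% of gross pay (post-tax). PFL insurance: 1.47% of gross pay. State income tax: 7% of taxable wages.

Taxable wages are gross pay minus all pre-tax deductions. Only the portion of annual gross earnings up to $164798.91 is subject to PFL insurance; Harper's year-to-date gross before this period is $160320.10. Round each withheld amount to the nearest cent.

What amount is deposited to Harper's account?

Commuter benefit: $289.48
Taxable wages = $8604.09 − $289.48 = $8314.61
Local income tax: $8314.61 × 0.0351 = $291.84
Federal income tax: $8314.61 × 0.195 = $1621.35
State income tax: $8314.61 × 0.07 = $582.02
PFL insurance: only $164798.91 − $160320.10 = $4478.81 of this check is subject → $4478.81 × 0.0147 = $65.84
Employee stock purchase plan: $8604.09 × 0.0417 = $358.79
Garnishment: $8604.09 × 0.0119 = $102.39
Parking fee: $210.31
Total deductions = $289.48 + $291.84 + $1621.35 + $582.02 + $65.84 + $358.79 + $102.39 + $210.31 = $3522.02
Net pay = $8604.09 − $3522.02 = $5082.07

$5082.07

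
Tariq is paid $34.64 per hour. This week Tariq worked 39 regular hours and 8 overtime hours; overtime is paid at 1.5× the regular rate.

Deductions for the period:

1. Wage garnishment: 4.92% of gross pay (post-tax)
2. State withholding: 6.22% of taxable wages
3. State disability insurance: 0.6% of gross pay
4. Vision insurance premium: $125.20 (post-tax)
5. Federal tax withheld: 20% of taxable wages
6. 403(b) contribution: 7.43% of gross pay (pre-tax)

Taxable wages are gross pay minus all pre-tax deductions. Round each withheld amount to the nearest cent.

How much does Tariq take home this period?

$983.86

Regular pay: 39 × $34.64 = $1,350.96
Overtime pay: 8 × $34.64 × 1.5 = $415.68
Gross pay = $1,350.96 + $415.68 = $1,766.64
403(b) contribution: $1,766.64 × 0.0743 = $131.26
Taxable wages = $1,766.64 − $131.26 = $1,635.38
State withholding: $1,635.38 × 0.0622 = $101.72
Federal tax withheld: $1,635.38 × 0.2 = $327.08
State disability insurance: $1,766.64 × 0.006 = $10.60
Vision insurance premium: $125.20
Wage garnishment: $1,766.64 × 0.0492 = $86.92
Total deductions = $131.26 + $101.72 + $327.08 + $10.60 + $125.20 + $86.92 = $782.78
Net pay = $1,766.64 − $782.78 = $983.86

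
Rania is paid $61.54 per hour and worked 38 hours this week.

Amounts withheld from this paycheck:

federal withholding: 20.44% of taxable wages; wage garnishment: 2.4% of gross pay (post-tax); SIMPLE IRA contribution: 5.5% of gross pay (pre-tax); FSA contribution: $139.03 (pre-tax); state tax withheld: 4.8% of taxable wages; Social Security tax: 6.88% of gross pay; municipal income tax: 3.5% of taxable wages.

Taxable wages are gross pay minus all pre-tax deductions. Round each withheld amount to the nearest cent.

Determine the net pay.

$1258.69

Gross pay: 38 × $61.54 = $2338.52
SIMPLE IRA contribution: $2338.52 × 0.055 = $128.62
FSA contribution: $139.03
Pre-tax total = $128.62 + $139.03 = $267.65
Taxable wages = $2338.52 − $267.65 = $2070.87
Federal withholding: $2070.87 × 0.2044 = $423.29
Municipal income tax: $2070.87 × 0.035 = $72.48
State tax withheld: $2070.87 × 0.048 = $99.40
Social Security tax: $2338.52 × 0.0688 = $160.89
Wage garnishment: $2338.52 × 0.024 = $56.12
Total deductions = $128.62 + $139.03 + $423.29 + $72.48 + $99.40 + $160.89 + $56.12 = $1079.83
Net pay = $2338.52 − $1079.83 = $1258.69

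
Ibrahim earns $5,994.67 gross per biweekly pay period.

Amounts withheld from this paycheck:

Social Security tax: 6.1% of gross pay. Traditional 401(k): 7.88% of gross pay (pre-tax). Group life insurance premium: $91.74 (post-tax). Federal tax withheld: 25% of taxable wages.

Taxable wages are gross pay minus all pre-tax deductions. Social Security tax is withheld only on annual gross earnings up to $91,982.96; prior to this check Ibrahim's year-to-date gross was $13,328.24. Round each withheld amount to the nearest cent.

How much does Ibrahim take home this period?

$3,684.31

Traditional 401(k): $5,994.67 × 0.0788 = $472.38
Taxable wages = $5,994.67 − $472.38 = $5,522.29
Federal tax withheld: $5,522.29 × 0.25 = $1,380.57
Social Security tax: cap not yet reached, full $5,994.67 is subject → $5,994.67 × 0.061 = $365.67
Group life insurance premium: $91.74
Total deductions = $472.38 + $1,380.57 + $365.67 + $91.74 = $2,310.36
Net pay = $5,994.67 − $2,310.36 = $3,684.31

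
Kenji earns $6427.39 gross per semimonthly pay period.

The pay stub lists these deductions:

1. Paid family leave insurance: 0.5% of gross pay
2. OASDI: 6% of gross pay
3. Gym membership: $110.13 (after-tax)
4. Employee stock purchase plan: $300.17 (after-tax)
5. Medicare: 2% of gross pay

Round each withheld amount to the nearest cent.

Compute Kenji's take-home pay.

Medicare: $6427.39 × 0.02 = $128.55
OASDI: $6427.39 × 0.06 = $385.64
Paid family leave insurance: $6427.39 × 0.005 = $32.14
Employee stock purchase plan: $300.17
Gym membership: $110.13
Total deductions = $128.55 + $385.64 + $32.14 + $300.17 + $110.13 = $956.63
Net pay = $6427.39 − $956.63 = $5470.76

$5470.76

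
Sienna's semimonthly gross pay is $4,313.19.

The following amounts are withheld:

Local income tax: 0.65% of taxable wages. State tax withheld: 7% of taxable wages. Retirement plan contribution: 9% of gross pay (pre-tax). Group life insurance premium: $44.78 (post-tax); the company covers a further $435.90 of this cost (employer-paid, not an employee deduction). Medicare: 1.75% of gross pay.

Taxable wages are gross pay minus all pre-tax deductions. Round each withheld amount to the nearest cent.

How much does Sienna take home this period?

Retirement plan contribution: $4,313.19 × 0.09 = $388.19
Taxable wages = $4,313.19 − $388.19 = $3,925.00
State tax withheld: $3,925.00 × 0.07 = $274.75
Local income tax: $3,925.00 × 0.0065 = $25.51
Medicare: $4,313.19 × 0.0175 = $75.48
Group life insurance premium: $44.78
(Employer's $435.90 toward group life insurance premium is not withheld from the employee.)
Total deductions = $388.19 + $274.75 + $25.51 + $75.48 + $44.78 = $808.71
Net pay = $4,313.19 − $808.71 = $3,504.48

$3,504.48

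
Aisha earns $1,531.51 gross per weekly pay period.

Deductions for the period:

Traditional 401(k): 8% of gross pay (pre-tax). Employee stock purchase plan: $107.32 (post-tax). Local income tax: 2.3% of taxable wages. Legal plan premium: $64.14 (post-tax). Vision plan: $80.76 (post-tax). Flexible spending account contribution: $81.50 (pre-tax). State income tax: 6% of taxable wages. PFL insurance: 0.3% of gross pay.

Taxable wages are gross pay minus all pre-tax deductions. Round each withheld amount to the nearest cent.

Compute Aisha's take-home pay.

$960.50

Traditional 401(k): $1,531.51 × 0.08 = $122.52
Flexible spending account contribution: $81.50
Pre-tax total = $122.52 + $81.50 = $204.02
Taxable wages = $1,531.51 − $204.02 = $1,327.49
Local income tax: $1,327.49 × 0.023 = $30.53
State income tax: $1,327.49 × 0.06 = $79.65
PFL insurance: $1,531.51 × 0.003 = $4.59
Vision plan: $80.76
Legal plan premium: $64.14
Employee stock purchase plan: $107.32
Total deductions = $122.52 + $81.50 + $30.53 + $79.65 + $4.59 + $80.76 + $64.14 + $107.32 = $571.01
Net pay = $1,531.51 − $571.01 = $960.50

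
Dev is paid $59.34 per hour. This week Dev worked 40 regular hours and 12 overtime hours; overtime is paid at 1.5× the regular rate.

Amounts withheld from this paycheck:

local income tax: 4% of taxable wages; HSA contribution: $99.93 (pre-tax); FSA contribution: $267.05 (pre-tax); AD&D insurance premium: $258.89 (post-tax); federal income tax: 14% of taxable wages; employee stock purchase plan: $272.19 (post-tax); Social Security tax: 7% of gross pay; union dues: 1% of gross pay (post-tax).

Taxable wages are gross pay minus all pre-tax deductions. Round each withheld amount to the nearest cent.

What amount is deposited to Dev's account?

$1,714.87

Regular pay: 40 × $59.34 = $2,373.60
Overtime pay: 12 × $59.34 × 1.5 = $1,068.12
Gross pay = $2,373.60 + $1,068.12 = $3,441.72
FSA contribution: $267.05
HSA contribution: $99.93
Pre-tax total = $267.05 + $99.93 = $366.98
Taxable wages = $3,441.72 − $366.98 = $3,074.74
Federal income tax: $3,074.74 × 0.14 = $430.46
Local income tax: $3,074.74 × 0.04 = $122.99
Social Security tax: $3,441.72 × 0.07 = $240.92
Union dues: $3,441.72 × 0.01 = $34.42
AD&D insurance premium: $258.89
Employee stock purchase plan: $272.19
Total deductions = $267.05 + $99.93 + $430.46 + $122.99 + $240.92 + $34.42 + $258.89 + $272.19 = $1,726.85
Net pay = $3,441.72 − $1,726.85 = $1,714.87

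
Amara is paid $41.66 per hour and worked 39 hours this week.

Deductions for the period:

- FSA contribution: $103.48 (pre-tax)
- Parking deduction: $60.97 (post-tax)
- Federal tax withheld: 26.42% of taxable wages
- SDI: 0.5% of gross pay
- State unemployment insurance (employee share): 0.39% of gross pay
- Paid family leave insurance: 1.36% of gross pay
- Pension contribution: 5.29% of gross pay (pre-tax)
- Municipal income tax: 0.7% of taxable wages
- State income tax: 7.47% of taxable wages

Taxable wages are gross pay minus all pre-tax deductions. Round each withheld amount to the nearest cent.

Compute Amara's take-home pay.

Gross pay: 39 × $41.66 = $1624.74
FSA contribution: $103.48
Pension contribution: $1624.74 × 0.0529 = $85.95
Pre-tax total = $103.48 + $85.95 = $189.43
Taxable wages = $1624.74 − $189.43 = $1435.31
State income tax: $1435.31 × 0.0747 = $107.22
Federal tax withheld: $1435.31 × 0.2642 = $379.21
Municipal income tax: $1435.31 × 0.007 = $10.05
State unemployment insurance (employee share): $1624.74 × 0.0039 = $6.34
Paid family leave insurance: $1624.74 × 0.0136 = $22.10
SDI: $1624.74 × 0.005 = $8.12
Parking deduction: $60.97
Total deductions = $103.48 + $85.95 + $107.22 + $379.21 + $10.05 + $6.34 + $22.10 + $8.12 + $60.97 = $783.44
Net pay = $1624.74 − $783.44 = $841.30

$841.30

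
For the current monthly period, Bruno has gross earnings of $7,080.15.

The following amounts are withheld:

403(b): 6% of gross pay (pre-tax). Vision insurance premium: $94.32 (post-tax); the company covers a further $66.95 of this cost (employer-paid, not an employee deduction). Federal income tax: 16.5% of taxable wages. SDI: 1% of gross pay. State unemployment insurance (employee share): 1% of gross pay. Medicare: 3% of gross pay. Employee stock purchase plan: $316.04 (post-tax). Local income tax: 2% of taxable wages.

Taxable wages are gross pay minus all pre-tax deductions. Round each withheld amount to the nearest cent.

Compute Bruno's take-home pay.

$4,659.74

403(b): $7,080.15 × 0.06 = $424.81
Taxable wages = $7,080.15 − $424.81 = $6,655.34
Local income tax: $6,655.34 × 0.02 = $133.11
Federal income tax: $6,655.34 × 0.165 = $1,098.13
SDI: $7,080.15 × 0.01 = $70.80
Medicare: $7,080.15 × 0.03 = $212.40
State unemployment insurance (employee share): $7,080.15 × 0.01 = $70.80
Vision insurance premium: $94.32
Employee stock purchase plan: $316.04
(Employer's $66.95 toward vision insurance premium is not withheld from the employee.)
Total deductions = $424.81 + $133.11 + $1,098.13 + $70.80 + $212.40 + $70.80 + $94.32 + $316.04 = $2,420.41
Net pay = $7,080.15 − $2,420.41 = $4,659.74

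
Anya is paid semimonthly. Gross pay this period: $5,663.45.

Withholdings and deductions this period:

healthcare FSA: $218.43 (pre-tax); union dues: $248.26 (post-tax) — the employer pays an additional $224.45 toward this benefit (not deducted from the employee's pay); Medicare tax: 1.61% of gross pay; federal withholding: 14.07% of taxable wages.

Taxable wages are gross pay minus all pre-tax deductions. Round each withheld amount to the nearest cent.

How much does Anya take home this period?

Healthcare FSA: $218.43
Taxable wages = $5,663.45 − $218.43 = $5,445.02
Federal withholding: $5,445.02 × 0.1407 = $766.11
Medicare tax: $5,663.45 × 0.0161 = $91.18
Union dues: $248.26
(Employer's $224.45 toward union dues is not withheld from the employee.)
Total deductions = $218.43 + $766.11 + $91.18 + $248.26 = $1,323.98
Net pay = $5,663.45 − $1,323.98 = $4,339.47

$4,339.47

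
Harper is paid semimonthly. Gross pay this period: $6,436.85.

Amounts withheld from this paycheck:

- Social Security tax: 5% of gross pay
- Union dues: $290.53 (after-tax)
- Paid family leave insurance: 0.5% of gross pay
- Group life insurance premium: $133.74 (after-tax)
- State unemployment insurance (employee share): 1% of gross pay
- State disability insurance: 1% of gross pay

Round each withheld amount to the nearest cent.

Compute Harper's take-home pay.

$5,529.82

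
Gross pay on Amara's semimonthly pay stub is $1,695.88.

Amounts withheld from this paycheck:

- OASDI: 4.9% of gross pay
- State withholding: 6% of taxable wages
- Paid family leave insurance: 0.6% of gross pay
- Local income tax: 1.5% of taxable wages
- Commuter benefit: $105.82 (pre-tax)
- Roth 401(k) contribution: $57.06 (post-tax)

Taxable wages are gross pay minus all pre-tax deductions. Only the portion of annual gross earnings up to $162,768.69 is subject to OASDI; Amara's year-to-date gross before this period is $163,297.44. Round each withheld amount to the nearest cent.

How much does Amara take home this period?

Commuter benefit: $105.82
Taxable wages = $1,695.88 − $105.82 = $1,590.06
Local income tax: $1,590.06 × 0.015 = $23.85
State withholding: $1,590.06 × 0.06 = $95.40
Paid family leave insurance: $1,695.88 × 0.006 = $10.18
OASDI: annual cap $162,768.69 already reached (YTD $163,297.44), so $0.00
Roth 401(k) contribution: $57.06
Total deductions = $105.82 + $23.85 + $95.40 + $10.18 + $0.00 + $57.06 = $292.31
Net pay = $1,695.88 − $292.31 = $1,403.57

$1,403.57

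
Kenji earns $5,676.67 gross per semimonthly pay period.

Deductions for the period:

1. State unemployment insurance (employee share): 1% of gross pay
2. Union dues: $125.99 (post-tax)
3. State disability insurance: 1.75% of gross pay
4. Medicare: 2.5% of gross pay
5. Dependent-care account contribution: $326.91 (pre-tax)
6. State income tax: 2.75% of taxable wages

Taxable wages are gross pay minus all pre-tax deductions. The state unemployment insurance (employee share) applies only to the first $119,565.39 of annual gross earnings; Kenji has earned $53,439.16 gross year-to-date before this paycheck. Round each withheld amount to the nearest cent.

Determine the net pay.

$4,778.62

Dependent-care account contribution: $326.91
Taxable wages = $5,676.67 − $326.91 = $5,349.76
State income tax: $5,349.76 × 0.0275 = $147.12
State unemployment insurance (employee share): cap not yet reached, full $5,676.67 is subject → $5,676.67 × 0.01 = $56.77
Medicare: $5,676.67 × 0.025 = $141.92
State disability insurance: $5,676.67 × 0.0175 = $99.34
Union dues: $125.99
Total deductions = $326.91 + $147.12 + $56.77 + $141.92 + $99.34 + $125.99 = $898.05
Net pay = $5,676.67 − $898.05 = $4,778.62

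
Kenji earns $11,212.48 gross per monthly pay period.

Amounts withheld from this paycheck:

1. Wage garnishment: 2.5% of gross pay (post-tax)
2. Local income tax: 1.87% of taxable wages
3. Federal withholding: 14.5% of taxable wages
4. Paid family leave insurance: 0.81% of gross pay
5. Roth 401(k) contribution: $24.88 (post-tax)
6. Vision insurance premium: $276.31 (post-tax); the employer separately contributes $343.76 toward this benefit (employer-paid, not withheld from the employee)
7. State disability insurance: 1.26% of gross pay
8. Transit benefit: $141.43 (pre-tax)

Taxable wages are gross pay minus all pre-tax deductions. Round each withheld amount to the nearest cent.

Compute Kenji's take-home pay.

$8,445.12

Transit benefit: $141.43
Taxable wages = $11,212.48 − $141.43 = $11,071.05
Federal withholding: $11,071.05 × 0.145 = $1,605.30
Local income tax: $11,071.05 × 0.0187 = $207.03
State disability insurance: $11,212.48 × 0.0126 = $141.28
Paid family leave insurance: $11,212.48 × 0.0081 = $90.82
Wage garnishment: $11,212.48 × 0.025 = $280.31
Vision insurance premium: $276.31
Roth 401(k) contribution: $24.88
(Employer's $343.76 toward vision insurance premium is not withheld from the employee.)
Total deductions = $141.43 + $1,605.30 + $207.03 + $141.28 + $90.82 + $280.31 + $276.31 + $24.88 = $2,767.36
Net pay = $11,212.48 − $2,767.36 = $8,445.12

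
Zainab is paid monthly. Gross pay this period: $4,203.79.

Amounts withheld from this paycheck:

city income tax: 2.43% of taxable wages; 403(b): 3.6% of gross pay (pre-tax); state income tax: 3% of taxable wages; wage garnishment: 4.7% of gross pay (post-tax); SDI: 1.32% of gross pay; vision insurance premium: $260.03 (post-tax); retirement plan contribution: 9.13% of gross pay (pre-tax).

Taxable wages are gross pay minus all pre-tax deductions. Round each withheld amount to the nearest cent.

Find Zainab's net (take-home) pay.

$2,956.33

Retirement plan contribution: $4,203.79 × 0.0913 = $383.81
403(b): $4,203.79 × 0.036 = $151.34
Pre-tax total = $383.81 + $151.34 = $535.15
Taxable wages = $4,203.79 − $535.15 = $3,668.64
City income tax: $3,668.64 × 0.0243 = $89.15
State income tax: $3,668.64 × 0.03 = $110.06
SDI: $4,203.79 × 0.0132 = $55.49
Vision insurance premium: $260.03
Wage garnishment: $4,203.79 × 0.047 = $197.58
Total deductions = $383.81 + $151.34 + $89.15 + $110.06 + $55.49 + $260.03 + $197.58 = $1,247.46
Net pay = $4,203.79 − $1,247.46 = $2,956.33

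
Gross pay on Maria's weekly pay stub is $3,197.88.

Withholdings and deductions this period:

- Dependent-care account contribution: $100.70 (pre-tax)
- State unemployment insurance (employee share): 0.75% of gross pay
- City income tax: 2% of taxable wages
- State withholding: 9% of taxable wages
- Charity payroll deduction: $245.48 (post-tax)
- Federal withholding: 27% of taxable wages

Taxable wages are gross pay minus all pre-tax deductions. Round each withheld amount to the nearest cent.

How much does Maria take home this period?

Dependent-care account contribution: $100.70
Taxable wages = $3,197.88 − $100.70 = $3,097.18
State withholding: $3,097.18 × 0.09 = $278.75
Federal withholding: $3,097.18 × 0.27 = $836.24
City income tax: $3,097.18 × 0.02 = $61.94
State unemployment insurance (employee share): $3,197.88 × 0.0075 = $23.98
Charity payroll deduction: $245.48
Total deductions = $100.70 + $278.75 + $836.24 + $61.94 + $23.98 + $245.48 = $1,547.09
Net pay = $3,197.88 − $1,547.09 = $1,650.79

$1,650.79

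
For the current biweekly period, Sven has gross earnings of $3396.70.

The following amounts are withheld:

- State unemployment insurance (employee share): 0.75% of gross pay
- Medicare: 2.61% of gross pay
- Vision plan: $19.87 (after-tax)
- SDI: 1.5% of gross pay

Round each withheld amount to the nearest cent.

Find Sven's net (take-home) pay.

SDI: $3396.70 × 0.015 = $50.95
Medicare: $3396.70 × 0.0261 = $88.65
State unemployment insurance (employee share): $3396.70 × 0.0075 = $25.48
Vision plan: $19.87
Total deductions = $50.95 + $88.65 + $25.48 + $19.87 = $184.95
Net pay = $3396.70 − $184.95 = $3211.75

$3211.75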